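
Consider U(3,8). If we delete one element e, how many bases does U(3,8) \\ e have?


Deleting e from U(3,8) gives U(3,7) since n > r.
Bases of U(3,7) = C(7,3) = 7! / (3! * 4!) = 35.

35


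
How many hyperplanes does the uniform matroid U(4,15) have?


Hyperplanes of U(4,15) are flats of rank 3.
In a uniform matroid, these are exactly the (3)-element subsets.
Count = C(15,3) = (15 * 14 * 13) / (1 * 2 * 3) = 455.

455


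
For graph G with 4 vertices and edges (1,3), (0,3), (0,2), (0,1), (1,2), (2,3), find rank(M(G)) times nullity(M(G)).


r(M) = |V| - c = 4 - 1 = 3.
nullity = |E| - r(M) = 6 - 3 = 3.
Product = 3 * 3 = 9.

9


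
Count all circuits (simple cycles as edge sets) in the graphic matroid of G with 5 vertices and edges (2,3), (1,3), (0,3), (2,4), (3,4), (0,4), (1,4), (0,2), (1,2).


A circuit in a graphic matroid = edge set of a simple cycle.
G has 5 vertices and 9 edges.
Enumerating all minimal edge subsets forming cycles...
Total circuits found: 22.

22


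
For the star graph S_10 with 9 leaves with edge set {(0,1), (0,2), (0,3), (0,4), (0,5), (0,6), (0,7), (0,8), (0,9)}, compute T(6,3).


A star on 10 vertices is a tree with 9 edges.
T(x,y) = x^(9) for any tree.
T(6,3) = 6^9 = 10077696.

10077696


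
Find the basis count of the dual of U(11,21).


The dual of U(r,n) is U(n-r, n) = U(10,21).
Bases of U(10,21) are all (10)-element subsets.
|B(M*)| = (21 choose 10) = 352716.

352716


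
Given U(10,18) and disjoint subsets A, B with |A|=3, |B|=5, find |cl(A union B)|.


|A union B| = 3 + 5 = 8 (disjoint).
In U(10,18), cl(S) = S if |S| < 10, else cl(S) = E.
Since 8 < 10, cl(A union B) = A union B.
|cl(A union B)| = 8.

8


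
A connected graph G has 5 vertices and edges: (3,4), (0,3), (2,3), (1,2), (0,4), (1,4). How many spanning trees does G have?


By Kirchhoff's matrix tree theorem, the number of spanning trees equals
the determinant of any cofactor of the Laplacian matrix L.
G has 5 vertices and 6 edges.
Computing the (4 x 4) cofactor determinant gives 11.

11


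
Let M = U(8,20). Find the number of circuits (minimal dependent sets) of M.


In U(8,20), circuits are the (9)-element subsets.
Any set of 9 elements is dependent, and removing any one element gives
an independent set of size 8, so it is a minimal dependent set.
Number of circuits = (20 choose 9) = 167960.

167960


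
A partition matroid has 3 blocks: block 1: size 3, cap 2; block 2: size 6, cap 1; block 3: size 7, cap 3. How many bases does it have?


A basis picks exactly ci elements from block i.
Number of bases = product of C(|Si|, ci).
= C(3,2) * C(6,1) * C(7,3)
= 3 * 6 * 35
= 630.

630


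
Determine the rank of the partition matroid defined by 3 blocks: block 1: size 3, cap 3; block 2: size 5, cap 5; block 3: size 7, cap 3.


Rank of a partition matroid = sum of min(|Si|, ci) for each block.
= min(3,3) + min(5,5) + min(7,3)
= 3 + 5 + 3
= 11.

11


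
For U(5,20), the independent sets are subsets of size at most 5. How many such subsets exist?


Independent sets of U(5,20) are all subsets of size <= 5.
Count = C(20,0) + C(20,1) + C(20,2) + C(20,3) + C(20,4) + C(20,5)
     = 1 + 20 + 190 + 1140 + 4845 + 15504
     = 21700.

21700


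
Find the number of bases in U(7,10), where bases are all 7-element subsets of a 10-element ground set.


Bases of U(7,10) are all 7-element subsets of the 10-element ground set.
Number of bases = C(10,7).
C(10,7) = 120.

120


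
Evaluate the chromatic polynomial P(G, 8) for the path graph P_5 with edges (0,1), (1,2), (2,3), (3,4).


P(P_5, k) = k * (k-1)^(4).
P(8) = 8 * 7^4 = 8 * 2401 = 19208.

19208


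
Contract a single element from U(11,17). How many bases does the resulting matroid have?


Contracting e from U(11,17) gives U(10,16).
Bases of U(10,16) = C(16,10) = 8008.

8008


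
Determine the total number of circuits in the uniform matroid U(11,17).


In U(11,17), circuits are the (12)-element subsets.
Any set of 12 elements is dependent, and removing any one element gives
an independent set of size 11, so it is a minimal dependent set.
Number of circuits = (17 choose 12) = 6188.

6188


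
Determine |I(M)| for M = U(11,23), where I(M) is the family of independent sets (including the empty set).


Independent sets of U(11,23) are all subsets of size <= 11.
Count = (23 choose 0) + (23 choose 1) + (23 choose 2) + (23 choose 3) + (23 choose 4) + (23 choose 5) + (23 choose 6) + (23 choose 7) + (23 choose 8) + (23 choose 9) + (23 choose 10) + (23 choose 11)
     = 1 + 23 + 253 + 1771 + 8855 + 33649 + 100947 + 245157 + 490314 + 817190 + 1144066 + 1352078
     = 4194304.

4194304


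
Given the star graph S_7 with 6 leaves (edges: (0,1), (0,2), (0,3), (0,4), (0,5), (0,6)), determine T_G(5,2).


A star on 7 vertices is a tree with 6 edges.
T(x,y) = x^(6) for any tree.
T(5,2) = 5^6 = 15625.

15625


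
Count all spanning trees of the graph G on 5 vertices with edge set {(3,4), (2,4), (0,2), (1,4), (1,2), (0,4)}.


By Kirchhoff's matrix tree theorem, the number of spanning trees equals
the determinant of any cofactor of the Laplacian matrix L.
G has 5 vertices and 6 edges.
Computing the (4 x 4) cofactor determinant gives 8.

8


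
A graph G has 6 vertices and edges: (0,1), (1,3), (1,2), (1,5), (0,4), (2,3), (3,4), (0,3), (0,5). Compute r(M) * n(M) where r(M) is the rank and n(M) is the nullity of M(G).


r(M) = |V| - c = 6 - 1 = 5.
nullity = |E| - r(M) = 9 - 5 = 4.
Product = 5 * 4 = 20.

20


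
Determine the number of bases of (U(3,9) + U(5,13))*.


(M1+M2)* = M1* + M2*.
M1* = U(6,9), bases: C(9,6) = 84.
M2* = U(8,13), bases: C(13,8) = 1287.
|B(M*)| = 84 * 1287 = 108108.

108108


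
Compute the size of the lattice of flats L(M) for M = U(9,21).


Flats of U(9,21): every subset of size < 9 is a flat, plus E itself.
Count = C(21,0) + C(21,1) + C(21,2) + C(21,3) + C(21,4) + C(21,5) + C(21,6) + C(21,7) + C(21,8) + 1
     = 1 + 21 + 210 + 1330 + 5985 + 20349 + 54264 + 116280 + 203490 + 1
     = 401931.

401931


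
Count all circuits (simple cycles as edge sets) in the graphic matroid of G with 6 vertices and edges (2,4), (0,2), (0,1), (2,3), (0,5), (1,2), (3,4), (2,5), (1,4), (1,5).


A circuit in a graphic matroid = edge set of a simple cycle.
G has 6 vertices and 10 edges.
Enumerating all minimal edge subsets forming cycles...
Total circuits found: 18.

18


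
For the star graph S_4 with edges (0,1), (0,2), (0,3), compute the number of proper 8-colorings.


P(tree, k) = k * (k-1)^(3) for any tree on 4 vertices.
P(8) = 8 * 7^3 = 8 * 343 = 2744.

2744


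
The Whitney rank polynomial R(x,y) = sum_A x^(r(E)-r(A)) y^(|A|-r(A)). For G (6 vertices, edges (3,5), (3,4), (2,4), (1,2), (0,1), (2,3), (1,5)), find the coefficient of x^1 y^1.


R(x,y) = sum over A in 2^E of x^(r(E)-r(A)) * y^(|A|-r(A)).
G has 6 vertices, 7 edges. r(E) = 5.
Enumerate all 2^7 = 128 subsets.
Count subsets with r(E)-r(A)=1 and |A|-r(A)=1: 10.

10


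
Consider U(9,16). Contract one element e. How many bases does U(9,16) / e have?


Contracting e from U(9,16) gives U(8,15).
Bases of U(8,15) = C(15,8) = 15! / (8! * 7!) = 6435.

6435


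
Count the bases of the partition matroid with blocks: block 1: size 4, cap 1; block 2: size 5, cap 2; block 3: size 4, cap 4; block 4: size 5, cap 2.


A basis picks exactly ci elements from block i.
Number of bases = product of C(|Si|, ci).
= C(4,1) * C(5,2) * C(4,4) * C(5,2)
= 4 * 10 * 1 * 10
= 400.

400


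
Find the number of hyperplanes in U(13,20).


Hyperplanes of U(13,20) are flats of rank 12.
In a uniform matroid, these are exactly the (12)-element subsets.
Count = C(20,12) = 125970.

125970


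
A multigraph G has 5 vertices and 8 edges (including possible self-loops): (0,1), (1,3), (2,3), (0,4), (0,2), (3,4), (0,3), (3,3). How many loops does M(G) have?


In a graphic matroid, a loop is a self-loop edge (u,u) with rank 0.
Examining all 8 edges for self-loops...
Self-loops found: (3,3)
Number of loops = 1.

1


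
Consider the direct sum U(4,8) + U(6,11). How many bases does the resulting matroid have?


Bases of a direct sum M1 + M2: |B| = |B(M1)| * |B(M2)|.
|B(U(4,8))| = C(8,4) = 70.
|B(U(6,11))| = C(11,6) = 462.
Total bases = 70 * 462 = 32340.

32340


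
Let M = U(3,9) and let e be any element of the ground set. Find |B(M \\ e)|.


Deleting e from U(3,9) gives U(3,8) since n > r.
Bases of U(3,8) = C(8,3) = (8 * 7 * 6) / (1 * 2 * 3) = 56.

56


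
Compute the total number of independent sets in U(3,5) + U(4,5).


For a direct sum, |I(M1+M2)| = |I(M1)| * |I(M2)|.
|I(U(3,5))| = sum C(5,k) for k=0..3 = 26.
|I(U(4,5))| = sum C(5,k) for k=0..4 = 31.
Total = 26 * 31 = 806.

806


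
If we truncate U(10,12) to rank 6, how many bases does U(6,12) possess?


Truncating U(10,12) to rank 6 gives U(6,12).
Bases of U(6,12) are all 6-element subsets of 12 elements.
Number of bases = (12 choose 6) = 924.

924


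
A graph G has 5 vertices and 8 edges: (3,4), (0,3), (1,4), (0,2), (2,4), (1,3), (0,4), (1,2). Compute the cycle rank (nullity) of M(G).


Cycle rank (nullity) = |E| - r(M) = |E| - (|V| - c).
|E| = 8, |V| = 5, c = 1.
Nullity = 8 - (5 - 1) = 8 - 4 = 4.

4


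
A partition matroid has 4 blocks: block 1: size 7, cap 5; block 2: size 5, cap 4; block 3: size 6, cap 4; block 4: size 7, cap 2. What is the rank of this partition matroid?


Rank of a partition matroid = sum of min(|Si|, ci) for each block.
= min(7,5) + min(5,4) + min(6,4) + min(7,2)
= 5 + 4 + 4 + 2
= 15.

15


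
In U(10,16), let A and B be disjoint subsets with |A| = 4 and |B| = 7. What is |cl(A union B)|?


|A union B| = 4 + 7 = 11 (disjoint).
In U(10,16), cl(S) = S if |S| < 10, else cl(S) = E.
Since 11 >= 10, cl(A union B) = E.
|cl(A union B)| = 16.

16


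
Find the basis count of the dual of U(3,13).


The dual of U(r,n) is U(n-r, n) = U(10,13).
Bases of U(10,13) are all (10)-element subsets.
|B(M*)| = (13 choose 10) = 286.

286


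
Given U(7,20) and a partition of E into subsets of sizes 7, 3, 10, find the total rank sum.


r(Ai) = min(|Ai|, 7) for each part.
Sum = min(7,7) + min(3,7) + min(10,7)
    = 7 + 3 + 7
    = 17.

17


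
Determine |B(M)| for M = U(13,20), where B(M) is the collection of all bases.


Bases of U(13,20) are all 13-element subsets of the 20-element ground set.
Number of bases = C(20,13).
C(20,13) = 20! / (13! * 7!) = 77520.

77520


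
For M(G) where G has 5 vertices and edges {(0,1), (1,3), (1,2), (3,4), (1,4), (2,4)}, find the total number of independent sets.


An independent set in a graphic matroid is an acyclic edge subset.
G has 5 vertices and 6 edges.
Enumerate all 2^6 = 64 subsets, checking for acyclicity.
Total independent sets = 48.

48


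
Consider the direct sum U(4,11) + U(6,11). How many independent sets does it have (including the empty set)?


For a direct sum, |I(M1+M2)| = |I(M1)| * |I(M2)|.
|I(U(4,11))| = sum C(11,k) for k=0..4 = 562.
|I(U(6,11))| = sum C(11,k) for k=0..6 = 1486.
Total = 562 * 1486 = 835132.

835132


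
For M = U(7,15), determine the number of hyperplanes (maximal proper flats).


Hyperplanes of U(7,15) are flats of rank 6.
In a uniform matroid, these are exactly the (6)-element subsets.
Count = (15 choose 6) = 5005.

5005


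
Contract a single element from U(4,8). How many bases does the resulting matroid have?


Contracting e from U(4,8) gives U(3,7).
Bases of U(3,7) = C(7,3) = (7 * 6 * 5) / (1 * 2 * 3) = 35.

35


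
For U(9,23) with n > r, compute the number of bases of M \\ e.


Deleting e from U(9,23) gives U(9,22) since n > r.
Bases of U(9,22) = C(22,9) = 22! / (9! * 13!) = 497420.

497420


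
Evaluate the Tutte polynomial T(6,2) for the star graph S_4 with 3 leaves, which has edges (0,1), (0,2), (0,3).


A star on 4 vertices is a tree with 3 edges.
T(x,y) = x^(3) for any tree.
T(6,2) = 6^3 = 216.

216


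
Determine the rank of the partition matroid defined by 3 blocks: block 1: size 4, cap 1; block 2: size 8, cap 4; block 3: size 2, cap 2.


Rank of a partition matroid = sum of min(|Si|, ci) for each block.
= min(4,1) + min(8,4) + min(2,2)
= 1 + 4 + 2
= 7.

7


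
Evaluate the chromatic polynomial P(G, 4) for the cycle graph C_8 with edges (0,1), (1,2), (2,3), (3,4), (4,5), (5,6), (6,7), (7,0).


P(C_8, k) = (k-1)^8 + (-1)^8*(k-1).
P(4) = (3)^8 + 3
= 6561 + 3 = 6564.

6564


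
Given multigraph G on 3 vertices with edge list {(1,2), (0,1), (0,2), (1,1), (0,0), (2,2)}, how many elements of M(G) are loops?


In a graphic matroid, a loop is a self-loop edge (u,u) with rank 0.
Examining all 6 edges for self-loops...
Self-loops found: (1,1), (0,0), (2,2)
Number of loops = 3.

3


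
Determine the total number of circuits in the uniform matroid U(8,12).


In U(8,12), circuits are the (9)-element subsets.
Any set of 9 elements is dependent, and removing any one element gives
an independent set of size 8, so it is a minimal dependent set.
Number of circuits = (12 choose 9) = 220.

220


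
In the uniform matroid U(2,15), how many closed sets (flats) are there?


Flats of U(2,15): every subset of size < 2 is a flat, plus E itself.
Count = C(15,0) + C(15,1) + 1
     = 1 + 15 + 1
     = 17.

17


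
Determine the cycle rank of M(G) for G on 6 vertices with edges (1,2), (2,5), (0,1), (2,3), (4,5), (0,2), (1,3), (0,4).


Cycle rank (nullity) = |E| - r(M) = |E| - (|V| - c).
|E| = 8, |V| = 6, c = 1.
Nullity = 8 - (6 - 1) = 8 - 5 = 3.

3


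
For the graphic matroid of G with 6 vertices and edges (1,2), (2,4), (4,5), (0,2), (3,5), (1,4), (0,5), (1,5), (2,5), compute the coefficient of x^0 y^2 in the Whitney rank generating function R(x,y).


R(x,y) = sum over A in 2^E of x^(r(E)-r(A)) * y^(|A|-r(A)).
G has 6 vertices, 9 edges. r(E) = 5.
Enumerate all 2^9 = 512 subsets.
Count subsets with r(E)-r(A)=0 and |A|-r(A)=2: 27.

27


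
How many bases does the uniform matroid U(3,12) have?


Bases of U(3,12) are all 3-element subsets of the 12-element ground set.
Number of bases = C(12,3).
C(12,3) = (12 * 11 * 10) / (1 * 2 * 3) = 220.

220


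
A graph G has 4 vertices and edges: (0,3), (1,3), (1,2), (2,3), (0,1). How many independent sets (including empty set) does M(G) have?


An independent set in a graphic matroid is an acyclic edge subset.
G has 4 vertices and 5 edges.
Enumerate all 2^5 = 32 subsets, checking for acyclicity.
Total independent sets = 24.

24


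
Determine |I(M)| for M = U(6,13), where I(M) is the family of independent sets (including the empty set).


Independent sets of U(6,13) are all subsets of size <= 6.
Count = C(13,0) + C(13,1) + C(13,2) + C(13,3) + C(13,4) + C(13,5) + C(13,6)
     = 1 + 13 + 78 + 286 + 715 + 1287 + 1716
     = 4096.

4096


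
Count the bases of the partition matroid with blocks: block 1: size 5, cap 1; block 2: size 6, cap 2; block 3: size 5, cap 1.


A basis picks exactly ci elements from block i.
Number of bases = product of C(|Si|, ci).
= C(5,1) * C(6,2) * C(5,1)
= 5 * 15 * 5
= 375.

375


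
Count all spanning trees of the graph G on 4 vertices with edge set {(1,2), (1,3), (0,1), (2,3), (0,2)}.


By Kirchhoff's matrix tree theorem, the number of spanning trees equals
the determinant of any cofactor of the Laplacian matrix L.
G has 4 vertices and 5 edges.
Computing the (3 x 3) cofactor determinant gives 8.

8


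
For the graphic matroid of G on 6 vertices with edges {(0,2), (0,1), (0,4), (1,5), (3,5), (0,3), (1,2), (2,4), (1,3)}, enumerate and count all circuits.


A circuit in a graphic matroid = edge set of a simple cycle.
G has 6 vertices and 9 edges.
Enumerating all minimal edge subsets forming cycles...
Total circuits found: 10.

10


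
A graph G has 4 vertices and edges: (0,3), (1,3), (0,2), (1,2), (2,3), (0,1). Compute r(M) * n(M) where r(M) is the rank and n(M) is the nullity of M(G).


r(M) = |V| - c = 4 - 1 = 3.
nullity = |E| - r(M) = 6 - 3 = 3.
Product = 3 * 3 = 9.

9


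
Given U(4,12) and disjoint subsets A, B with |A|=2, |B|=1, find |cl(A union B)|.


|A union B| = 2 + 1 = 3 (disjoint).
In U(4,12), cl(S) = S if |S| < 4, else cl(S) = E.
Since 3 < 4, cl(A union B) = A union B.
|cl(A union B)| = 3.

3


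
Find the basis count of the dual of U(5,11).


The dual of U(r,n) is U(n-r, n) = U(6,11).
Bases of U(6,11) are all (6)-element subsets.
|B(M*)| = (11 choose 6) = 462.

462


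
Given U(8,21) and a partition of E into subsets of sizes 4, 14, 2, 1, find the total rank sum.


r(Ai) = min(|Ai|, 8) for each part.
Sum = min(4,8) + min(14,8) + min(2,8) + min(1,8)
    = 4 + 8 + 2 + 1
    = 15.

15


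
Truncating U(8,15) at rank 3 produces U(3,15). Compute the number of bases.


Truncating U(8,15) to rank 3 gives U(3,15).
Bases of U(3,15) are all 3-element subsets of 15 elements.
Number of bases = (15 choose 3) = 455.

455


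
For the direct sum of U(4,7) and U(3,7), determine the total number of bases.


Bases of a direct sum M1 + M2: |B| = |B(M1)| * |B(M2)|.
|B(U(4,7))| = C(7,4) = 35.
|B(U(3,7))| = C(7,3) = 35.
Total bases = 35 * 35 = 1225.

1225


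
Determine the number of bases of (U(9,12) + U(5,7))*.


(M1+M2)* = M1* + M2*.
M1* = U(3,12), bases: C(12,3) = 220.
M2* = U(2,7), bases: C(7,2) = 21.
|B(M*)| = 220 * 21 = 4620.

4620


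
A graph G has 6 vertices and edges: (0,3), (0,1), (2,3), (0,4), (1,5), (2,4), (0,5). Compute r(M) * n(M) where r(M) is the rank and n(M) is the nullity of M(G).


r(M) = |V| - c = 6 - 1 = 5.
nullity = |E| - r(M) = 7 - 5 = 2.
Product = 5 * 2 = 10.

10


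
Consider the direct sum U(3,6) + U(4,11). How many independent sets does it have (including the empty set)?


For a direct sum, |I(M1+M2)| = |I(M1)| * |I(M2)|.
|I(U(3,6))| = sum C(6,k) for k=0..3 = 42.
|I(U(4,11))| = sum C(11,k) for k=0..4 = 562.
Total = 42 * 562 = 23604.

23604


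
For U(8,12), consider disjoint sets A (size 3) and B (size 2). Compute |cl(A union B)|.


|A union B| = 3 + 2 = 5 (disjoint).
In U(8,12), cl(S) = S if |S| < 8, else cl(S) = E.
Since 5 < 8, cl(A union B) = A union B.
|cl(A union B)| = 5.

5


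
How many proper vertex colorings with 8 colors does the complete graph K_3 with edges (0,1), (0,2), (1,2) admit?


P(K_3, k) = k(k-1)(k-2)...(k-2).
P(8) = (8) * (7) * (6) = 336.

336


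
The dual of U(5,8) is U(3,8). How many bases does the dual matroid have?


The dual of U(r,n) is U(n-r, n) = U(3,8).
Bases of U(3,8) are all (3)-element subsets.
|B(M*)| = C(8,3) = 8! / (3! * 5!) = 56.

56


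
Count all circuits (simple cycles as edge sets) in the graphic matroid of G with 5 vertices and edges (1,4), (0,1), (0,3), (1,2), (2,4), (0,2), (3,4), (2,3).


A circuit in a graphic matroid = edge set of a simple cycle.
G has 5 vertices and 8 edges.
Enumerating all minimal edge subsets forming cycles...
Total circuits found: 13.

13


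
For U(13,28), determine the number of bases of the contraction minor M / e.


Contracting e from U(13,28) gives U(12,27).
Bases of U(12,27) = C(27,12) = 17383860.

17383860


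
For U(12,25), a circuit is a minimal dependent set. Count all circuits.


In U(12,25), circuits are the (13)-element subsets.
Any set of 13 elements is dependent, and removing any one element gives
an independent set of size 12, so it is a minimal dependent set.
Number of circuits = C(25,13) = 5200300.

5200300


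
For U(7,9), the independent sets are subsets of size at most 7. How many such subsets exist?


Independent sets of U(7,9) are all subsets of size <= 7.
Count = (9 choose 0) + (9 choose 1) + (9 choose 2) + (9 choose 3) + (9 choose 4) + (9 choose 5) + (9 choose 6) + (9 choose 7)
     = 1 + 9 + 36 + 84 + 126 + 126 + 84 + 36
     = 502.

502


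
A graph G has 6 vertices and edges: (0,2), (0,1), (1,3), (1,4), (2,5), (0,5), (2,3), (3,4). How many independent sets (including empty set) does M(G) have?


An independent set in a graphic matroid is an acyclic edge subset.
G has 6 vertices and 8 edges.
Enumerate all 2^8 = 256 subsets, checking for acyclicity.
Total independent sets = 180.

180


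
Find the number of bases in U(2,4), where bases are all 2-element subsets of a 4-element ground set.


Bases of U(2,4) are all 2-element subsets of the 4-element ground set.
Number of bases = C(4,2).
C(4,2) = 4! / (2! * 2!) = 6.

6


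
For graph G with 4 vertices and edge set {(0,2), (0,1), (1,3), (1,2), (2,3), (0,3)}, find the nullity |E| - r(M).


Cycle rank (nullity) = |E| - r(M) = |E| - (|V| - c).
|E| = 6, |V| = 4, c = 1.
Nullity = 6 - (4 - 1) = 6 - 3 = 3.

3


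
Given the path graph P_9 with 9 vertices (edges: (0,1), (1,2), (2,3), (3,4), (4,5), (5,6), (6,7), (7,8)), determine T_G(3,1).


A path on 9 vertices is a tree with 8 edges.
T(x,y) = x^(8) for any tree.
T(3,1) = 3^8 = 6561.

6561


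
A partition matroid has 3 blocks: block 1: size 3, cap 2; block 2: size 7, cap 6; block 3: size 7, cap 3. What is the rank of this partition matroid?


Rank of a partition matroid = sum of min(|Si|, ci) for each block.
= min(3,2) + min(7,6) + min(7,3)
= 2 + 6 + 3
= 11.

11


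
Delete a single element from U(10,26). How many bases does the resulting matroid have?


Deleting e from U(10,26) gives U(10,25) since n > r.
Bases of U(10,25) = C(25,10) = 3268760.

3268760


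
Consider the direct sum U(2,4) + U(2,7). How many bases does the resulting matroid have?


Bases of a direct sum M1 + M2: |B| = |B(M1)| * |B(M2)|.
|B(U(2,4))| = C(4,2) = 6.
|B(U(2,7))| = C(7,2) = 21.
Total bases = 6 * 21 = 126.

126


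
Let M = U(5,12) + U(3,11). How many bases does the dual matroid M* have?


(M1+M2)* = M1* + M2*.
M1* = U(7,12), bases: C(12,7) = 792.
M2* = U(8,11), bases: C(11,8) = 165.
|B(M*)| = 792 * 165 = 130680.

130680


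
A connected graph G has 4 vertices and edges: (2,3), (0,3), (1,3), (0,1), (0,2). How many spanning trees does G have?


By Kirchhoff's matrix tree theorem, the number of spanning trees equals
the determinant of any cofactor of the Laplacian matrix L.
G has 4 vertices and 5 edges.
Computing the (3 x 3) cofactor determinant gives 8.

8


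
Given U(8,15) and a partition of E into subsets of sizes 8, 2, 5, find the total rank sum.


r(Ai) = min(|Ai|, 8) for each part.
Sum = min(8,8) + min(2,8) + min(5,8)
    = 8 + 2 + 5
    = 15.

15


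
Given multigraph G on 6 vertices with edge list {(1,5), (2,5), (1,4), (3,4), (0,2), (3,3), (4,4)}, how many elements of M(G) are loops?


In a graphic matroid, a loop is a self-loop edge (u,u) with rank 0.
Examining all 7 edges for self-loops...
Self-loops found: (3,3), (4,4)
Number of loops = 2.

2


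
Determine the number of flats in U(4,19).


Flats of U(4,19): every subset of size < 4 is a flat, plus E itself.
Count = C(19,0) + C(19,1) + C(19,2) + C(19,3) + 1
     = 1 + 19 + 171 + 969 + 1
     = 1161.

1161


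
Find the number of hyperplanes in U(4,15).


Hyperplanes of U(4,15) are flats of rank 3.
In a uniform matroid, these are exactly the (3)-element subsets.
Count = C(15,3) = 15! / (3! * 12!) = 455.

455


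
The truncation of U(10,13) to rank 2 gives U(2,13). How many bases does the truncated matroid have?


Truncating U(10,13) to rank 2 gives U(2,13).
Bases of U(2,13) are all 2-element subsets of 13 elements.
Number of bases = C(13,2) = (13 * 12) / (1 * 2) = 78.

78


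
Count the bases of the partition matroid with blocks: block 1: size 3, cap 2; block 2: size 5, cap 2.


A basis picks exactly ci elements from block i.
Number of bases = product of C(|Si|, ci).
= C(3,2) * C(5,2)
= 3 * 10
= 30.

30


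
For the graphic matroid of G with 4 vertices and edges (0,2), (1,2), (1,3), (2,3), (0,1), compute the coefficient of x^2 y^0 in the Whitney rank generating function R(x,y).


R(x,y) = sum over A in 2^E of x^(r(E)-r(A)) * y^(|A|-r(A)).
G has 4 vertices, 5 edges. r(E) = 3.
Enumerate all 2^5 = 32 subsets.
Count subsets with r(E)-r(A)=2 and |A|-r(A)=0: 5.

5


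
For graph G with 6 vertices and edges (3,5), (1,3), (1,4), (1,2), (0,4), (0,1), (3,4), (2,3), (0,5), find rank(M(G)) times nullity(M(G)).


r(M) = |V| - c = 6 - 1 = 5.
nullity = |E| - r(M) = 9 - 5 = 4.
Product = 5 * 4 = 20.

20


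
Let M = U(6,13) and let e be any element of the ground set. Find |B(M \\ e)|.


Deleting e from U(6,13) gives U(6,12) since n > r.
Bases of U(6,12) = C(12,6) = 924.

924


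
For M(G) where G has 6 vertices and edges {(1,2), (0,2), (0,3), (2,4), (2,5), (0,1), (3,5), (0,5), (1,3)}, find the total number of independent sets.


An independent set in a graphic matroid is an acyclic edge subset.
G has 6 vertices and 9 edges.
Enumerate all 2^9 = 512 subsets, checking for acyclicity.
Total independent sets = 268.

268


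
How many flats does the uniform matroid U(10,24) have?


Flats of U(10,24): every subset of size < 10 is a flat, plus E itself.
Count = C(24,0) + C(24,1) + C(24,2) + C(24,3) + C(24,4) + C(24,5) + C(24,6) + C(24,7) + C(24,8) + C(24,9) + 1
     = 1 + 24 + 276 + 2024 + 10626 + 42504 + 134596 + 346104 + 735471 + 1307504 + 1
     = 2579131.

2579131


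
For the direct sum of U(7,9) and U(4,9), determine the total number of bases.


Bases of a direct sum M1 + M2: |B| = |B(M1)| * |B(M2)|.
|B(U(7,9))| = C(9,7) = 36.
|B(U(4,9))| = C(9,4) = 126.
Total bases = 36 * 126 = 4536.

4536


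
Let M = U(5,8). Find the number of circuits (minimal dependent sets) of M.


In U(5,8), circuits are the (6)-element subsets.
Any set of 6 elements is dependent, and removing any one element gives
an independent set of size 5, so it is a minimal dependent set.
Number of circuits = C(8,6) = 28.

28


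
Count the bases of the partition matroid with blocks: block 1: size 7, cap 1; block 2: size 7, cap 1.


A basis picks exactly ci elements from block i.
Number of bases = product of C(|Si|, ci).
= C(7,1) * C(7,1)
= 7 * 7
= 49.

49


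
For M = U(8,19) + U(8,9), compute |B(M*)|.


(M1+M2)* = M1* + M2*.
M1* = U(11,19), bases: C(19,11) = 75582.
M2* = U(1,9), bases: C(9,1) = 9.
|B(M*)| = 75582 * 9 = 680238.

680238


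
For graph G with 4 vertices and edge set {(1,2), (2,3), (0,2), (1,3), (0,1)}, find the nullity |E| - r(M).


Cycle rank (nullity) = |E| - r(M) = |E| - (|V| - c).
|E| = 5, |V| = 4, c = 1.
Nullity = 5 - (4 - 1) = 5 - 3 = 2.

2


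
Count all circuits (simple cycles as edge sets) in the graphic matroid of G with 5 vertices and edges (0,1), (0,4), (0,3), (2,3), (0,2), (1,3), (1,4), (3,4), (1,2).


A circuit in a graphic matroid = edge set of a simple cycle.
G has 5 vertices and 9 edges.
Enumerating all minimal edge subsets forming cycles...
Total circuits found: 22.

22


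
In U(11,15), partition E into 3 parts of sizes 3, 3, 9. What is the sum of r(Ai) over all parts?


r(Ai) = min(|Ai|, 11) for each part.
Sum = min(3,11) + min(3,11) + min(9,11)
    = 3 + 3 + 9
    = 15.

15


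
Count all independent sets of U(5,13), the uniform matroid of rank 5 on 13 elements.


Independent sets of U(5,13) are all subsets of size <= 5.
Count = C(13,0) + C(13,1) + C(13,2) + C(13,3) + C(13,4) + C(13,5)
     = 1 + 13 + 78 + 286 + 715 + 1287
     = 2380.

2380


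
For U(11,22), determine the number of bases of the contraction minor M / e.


Contracting e from U(11,22) gives U(10,21).
Bases of U(10,21) = C(21,10) = 21! / (10! * 11!) = 352716.

352716


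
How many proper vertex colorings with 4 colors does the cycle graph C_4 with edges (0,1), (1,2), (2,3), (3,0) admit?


P(C_4, k) = (k-1)^4 + (-1)^4*(k-1).
P(4) = (3)^4 + 3
= 81 + 3 = 84.

84


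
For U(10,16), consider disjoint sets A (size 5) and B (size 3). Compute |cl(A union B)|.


|A union B| = 5 + 3 = 8 (disjoint).
In U(10,16), cl(S) = S if |S| < 10, else cl(S) = E.
Since 8 < 10, cl(A union B) = A union B.
|cl(A union B)| = 8.

8


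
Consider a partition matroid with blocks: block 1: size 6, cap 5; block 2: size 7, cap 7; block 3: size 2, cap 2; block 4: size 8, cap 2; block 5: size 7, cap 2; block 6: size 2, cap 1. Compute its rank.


Rank of a partition matroid = sum of min(|Si|, ci) for each block.
= min(6,5) + min(7,7) + min(2,2) + min(8,2) + min(7,2) + min(2,1)
= 5 + 7 + 2 + 2 + 2 + 1
= 19.

19


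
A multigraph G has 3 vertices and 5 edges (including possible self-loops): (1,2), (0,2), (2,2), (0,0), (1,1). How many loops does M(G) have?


In a graphic matroid, a loop is a self-loop edge (u,u) with rank 0.
Examining all 5 edges for self-loops...
Self-loops found: (2,2), (0,0), (1,1)
Number of loops = 3.

3


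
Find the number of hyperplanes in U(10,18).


Hyperplanes of U(10,18) are flats of rank 9.
In a uniform matroid, these are exactly the (9)-element subsets.
Count = C(18,9) = 18! / (9! * 9!) = 48620.

48620


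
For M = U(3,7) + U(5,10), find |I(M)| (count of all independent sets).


For a direct sum, |I(M1+M2)| = |I(M1)| * |I(M2)|.
|I(U(3,7))| = sum C(7,k) for k=0..3 = 64.
|I(U(5,10))| = sum C(10,k) for k=0..5 = 638.
Total = 64 * 638 = 40832.

40832


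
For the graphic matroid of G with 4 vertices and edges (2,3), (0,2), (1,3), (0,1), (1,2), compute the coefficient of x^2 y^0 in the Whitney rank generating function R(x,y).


R(x,y) = sum over A in 2^E of x^(r(E)-r(A)) * y^(|A|-r(A)).
G has 4 vertices, 5 edges. r(E) = 3.
Enumerate all 2^5 = 32 subsets.
Count subsets with r(E)-r(A)=2 and |A|-r(A)=0: 5.

5


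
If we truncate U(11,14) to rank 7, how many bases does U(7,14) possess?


Truncating U(11,14) to rank 7 gives U(7,14).
Bases of U(7,14) are all 7-element subsets of 14 elements.
Number of bases = C(14,7) = 3432.

3432


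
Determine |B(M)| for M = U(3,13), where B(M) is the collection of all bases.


Bases of U(3,13) are all 3-element subsets of the 13-element ground set.
Number of bases = C(13,3).
(13 choose 3) = 286.

286


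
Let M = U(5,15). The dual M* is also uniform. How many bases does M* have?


The dual of U(r,n) is U(n-r, n) = U(10,15).
Bases of U(10,15) are all (10)-element subsets.
|B(M*)| = C(15,10) = 3003.

3003


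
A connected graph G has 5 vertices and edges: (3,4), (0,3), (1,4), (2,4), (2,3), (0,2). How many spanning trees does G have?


By Kirchhoff's matrix tree theorem, the number of spanning trees equals
the determinant of any cofactor of the Laplacian matrix L.
G has 5 vertices and 6 edges.
Computing the (4 x 4) cofactor determinant gives 8.

8


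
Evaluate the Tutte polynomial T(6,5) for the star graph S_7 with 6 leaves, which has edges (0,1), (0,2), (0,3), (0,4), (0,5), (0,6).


A star on 7 vertices is a tree with 6 edges.
T(x,y) = x^(6) for any tree.
T(6,5) = 6^6 = 46656.

46656


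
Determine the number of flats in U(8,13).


Flats of U(8,13): every subset of size < 8 is a flat, plus E itself.
Count = (13 choose 0) + (13 choose 1) + (13 choose 2) + (13 choose 3) + (13 choose 4) + (13 choose 5) + (13 choose 6) + (13 choose 7) + 1
     = 1 + 13 + 78 + 286 + 715 + 1287 + 1716 + 1716 + 1
     = 5813.

5813


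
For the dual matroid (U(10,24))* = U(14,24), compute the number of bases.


The dual of U(r,n) is U(n-r, n) = U(14,24).
Bases of U(14,24) are all (14)-element subsets.
|B(M*)| = C(24,14) = 1961256.

1961256


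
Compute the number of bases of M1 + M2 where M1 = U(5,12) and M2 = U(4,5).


Bases of a direct sum M1 + M2: |B| = |B(M1)| * |B(M2)|.
|B(U(5,12))| = C(12,5) = 792.
|B(U(4,5))| = C(5,4) = 5.
Total bases = 792 * 5 = 3960.

3960


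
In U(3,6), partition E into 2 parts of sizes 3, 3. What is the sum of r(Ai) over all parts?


r(Ai) = min(|Ai|, 3) for each part.
Sum = min(3,3) + min(3,3)
    = 3 + 3
    = 6.

6


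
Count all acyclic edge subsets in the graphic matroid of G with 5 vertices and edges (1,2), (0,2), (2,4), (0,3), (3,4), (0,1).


An independent set in a graphic matroid is an acyclic edge subset.
G has 5 vertices and 6 edges.
Enumerate all 2^6 = 64 subsets, checking for acyclicity.
Total independent sets = 52.

52


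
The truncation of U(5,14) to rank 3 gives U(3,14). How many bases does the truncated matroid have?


Truncating U(5,14) to rank 3 gives U(3,14).
Bases of U(3,14) are all 3-element subsets of 14 elements.
Number of bases = C(14,3) = 14! / (3! * 11!) = 364.

364


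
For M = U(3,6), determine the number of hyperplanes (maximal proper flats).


Hyperplanes of U(3,6) are flats of rank 2.
In a uniform matroid, these are exactly the (2)-element subsets.
Count = C(6,2) = (6 * 5) / (1 * 2) = 15.

15


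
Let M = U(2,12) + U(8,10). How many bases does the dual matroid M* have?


(M1+M2)* = M1* + M2*.
M1* = U(10,12), bases: C(12,10) = 66.
M2* = U(2,10), bases: C(10,2) = 45.
|B(M*)| = 66 * 45 = 2970.

2970


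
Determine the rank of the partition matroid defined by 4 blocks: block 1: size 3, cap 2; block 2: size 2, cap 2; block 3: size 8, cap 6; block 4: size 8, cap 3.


Rank of a partition matroid = sum of min(|Si|, ci) for each block.
= min(3,2) + min(2,2) + min(8,6) + min(8,3)
= 2 + 2 + 6 + 3
= 13.

13


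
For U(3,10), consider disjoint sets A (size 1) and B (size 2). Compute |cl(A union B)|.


|A union B| = 1 + 2 = 3 (disjoint).
In U(3,10), cl(S) = S if |S| < 3, else cl(S) = E.
Since 3 >= 3, cl(A union B) = E.
|cl(A union B)| = 10.

10


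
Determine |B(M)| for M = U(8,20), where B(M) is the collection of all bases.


Bases of U(8,20) are all 8-element subsets of the 20-element ground set.
Number of bases = C(20,8).
(20 choose 8) = 125970.

125970


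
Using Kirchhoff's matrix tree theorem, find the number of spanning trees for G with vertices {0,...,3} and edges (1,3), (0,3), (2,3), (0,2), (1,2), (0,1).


By Kirchhoff's matrix tree theorem, the number of spanning trees equals
the determinant of any cofactor of the Laplacian matrix L.
G has 4 vertices and 6 edges.
Computing the (3 x 3) cofactor determinant gives 16.

16


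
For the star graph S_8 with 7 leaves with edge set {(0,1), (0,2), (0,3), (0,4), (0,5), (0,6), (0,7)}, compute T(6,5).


A star on 8 vertices is a tree with 7 edges.
T(x,y) = x^(7) for any tree.
T(6,5) = 6^7 = 279936.

279936


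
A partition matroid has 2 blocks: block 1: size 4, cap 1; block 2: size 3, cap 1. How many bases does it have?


A basis picks exactly ci elements from block i.
Number of bases = product of C(|Si|, ci).
= C(4,1) * C(3,1)
= 4 * 3
= 12.

12


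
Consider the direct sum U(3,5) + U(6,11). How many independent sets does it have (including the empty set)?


For a direct sum, |I(M1+M2)| = |I(M1)| * |I(M2)|.
|I(U(3,5))| = sum C(5,k) for k=0..3 = 26.
|I(U(6,11))| = sum C(11,k) for k=0..6 = 1486.
Total = 26 * 1486 = 38636.

38636


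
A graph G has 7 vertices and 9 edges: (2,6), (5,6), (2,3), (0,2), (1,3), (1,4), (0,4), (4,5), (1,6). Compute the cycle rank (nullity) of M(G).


Cycle rank (nullity) = |E| - r(M) = |E| - (|V| - c).
|E| = 9, |V| = 7, c = 1.
Nullity = 9 - (7 - 1) = 9 - 6 = 3.

3


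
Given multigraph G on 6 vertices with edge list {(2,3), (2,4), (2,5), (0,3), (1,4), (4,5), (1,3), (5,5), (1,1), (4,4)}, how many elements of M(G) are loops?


In a graphic matroid, a loop is a self-loop edge (u,u) with rank 0.
Examining all 10 edges for self-loops...
Self-loops found: (5,5), (1,1), (4,4)
Number of loops = 3.

3


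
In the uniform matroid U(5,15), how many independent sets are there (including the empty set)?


Independent sets of U(5,15) are all subsets of size <= 5.
Count = (15 choose 0) + (15 choose 1) + (15 choose 2) + (15 choose 3) + (15 choose 4) + (15 choose 5)
     = 1 + 15 + 105 + 455 + 1365 + 3003
     = 4944.

4944


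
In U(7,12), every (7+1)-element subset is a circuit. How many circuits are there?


In U(7,12), circuits are the (8)-element subsets.
Any set of 8 elements is dependent, and removing any one element gives
an independent set of size 7, so it is a minimal dependent set.
Number of circuits = (12 choose 8) = 495.

495


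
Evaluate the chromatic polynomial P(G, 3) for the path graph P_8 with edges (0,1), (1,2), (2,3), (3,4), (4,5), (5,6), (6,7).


P(P_8, k) = k * (k-1)^(7).
P(3) = 3 * 2^7 = 3 * 128 = 384.

384


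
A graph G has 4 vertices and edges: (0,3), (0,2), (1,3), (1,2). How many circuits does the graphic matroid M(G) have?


A circuit in a graphic matroid = edge set of a simple cycle.
G has 4 vertices and 4 edges.
Enumerating all minimal edge subsets forming cycles...
Total circuits found: 1.

1


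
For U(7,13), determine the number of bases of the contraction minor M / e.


Contracting e from U(7,13) gives U(6,12).
Bases of U(6,12) = C(12,6) = 12! / (6! * 6!) = 924.

924


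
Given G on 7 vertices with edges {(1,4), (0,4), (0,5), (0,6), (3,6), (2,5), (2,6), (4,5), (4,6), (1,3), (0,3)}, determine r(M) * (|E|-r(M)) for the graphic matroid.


r(M) = |V| - c = 7 - 1 = 6.
nullity = |E| - r(M) = 11 - 6 = 5.
Product = 6 * 5 = 30.

30


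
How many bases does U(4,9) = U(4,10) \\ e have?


Deleting e from U(4,10) gives U(4,9) since n > r.
Bases of U(4,9) = C(9,4) = (9 * 8 * 7 * 6) / (1 * 2 * 3 * 4) = 126.

126


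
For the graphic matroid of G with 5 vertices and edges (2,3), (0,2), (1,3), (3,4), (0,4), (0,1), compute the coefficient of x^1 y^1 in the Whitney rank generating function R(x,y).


R(x,y) = sum over A in 2^E of x^(r(E)-r(A)) * y^(|A|-r(A)).
G has 5 vertices, 6 edges. r(E) = 4.
Enumerate all 2^6 = 64 subsets.
Count subsets with r(E)-r(A)=1 and |A|-r(A)=1: 3.

3


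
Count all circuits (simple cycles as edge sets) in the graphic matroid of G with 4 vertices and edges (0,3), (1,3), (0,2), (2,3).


A circuit in a graphic matroid = edge set of a simple cycle.
G has 4 vertices and 4 edges.
Enumerating all minimal edge subsets forming cycles...
Total circuits found: 1.

1


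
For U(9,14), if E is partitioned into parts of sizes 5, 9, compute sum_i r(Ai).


r(Ai) = min(|Ai|, 9) for each part.
Sum = min(5,9) + min(9,9)
    = 5 + 9
    = 14.

14


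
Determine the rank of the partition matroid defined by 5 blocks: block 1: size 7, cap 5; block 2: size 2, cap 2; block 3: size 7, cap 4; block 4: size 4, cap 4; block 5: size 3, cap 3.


Rank of a partition matroid = sum of min(|Si|, ci) for each block.
= min(7,5) + min(2,2) + min(7,4) + min(4,4) + min(3,3)
= 5 + 2 + 4 + 4 + 3
= 18.

18


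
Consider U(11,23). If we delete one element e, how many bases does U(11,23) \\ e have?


Deleting e from U(11,23) gives U(11,22) since n > r.
Bases of U(11,22) = C(22,11) = 22! / (11! * 11!) = 705432.

705432


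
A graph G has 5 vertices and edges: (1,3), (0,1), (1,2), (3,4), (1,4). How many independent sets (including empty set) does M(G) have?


An independent set in a graphic matroid is an acyclic edge subset.
G has 5 vertices and 5 edges.
Enumerate all 2^5 = 32 subsets, checking for acyclicity.
Total independent sets = 28.

28


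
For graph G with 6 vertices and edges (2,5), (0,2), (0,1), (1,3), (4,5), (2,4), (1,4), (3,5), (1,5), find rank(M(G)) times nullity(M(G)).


r(M) = |V| - c = 6 - 1 = 5.
nullity = |E| - r(M) = 9 - 5 = 4.
Product = 5 * 4 = 20.

20


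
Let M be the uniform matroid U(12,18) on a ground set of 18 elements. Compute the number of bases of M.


Bases of U(12,18) are all 12-element subsets of the 18-element ground set.
Number of bases = C(18,12).
C(18,12) = 18564.

18564


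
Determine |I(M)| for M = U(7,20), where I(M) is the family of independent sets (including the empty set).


Independent sets of U(7,20) are all subsets of size <= 7.
Count = C(20,0) + C(20,1) + C(20,2) + C(20,3) + C(20,4) + C(20,5) + C(20,6) + C(20,7)
     = 1 + 20 + 190 + 1140 + 4845 + 15504 + 38760 + 77520
     = 137980.

137980


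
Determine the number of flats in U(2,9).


Flats of U(2,9): every subset of size < 2 is a flat, plus E itself.
Count = (9 choose 0) + (9 choose 1) + 1
     = 1 + 9 + 1
     = 11.

11


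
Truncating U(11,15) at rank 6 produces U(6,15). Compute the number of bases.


Truncating U(11,15) to rank 6 gives U(6,15).
Bases of U(6,15) are all 6-element subsets of 15 elements.
Number of bases = C(15,6) = 5005.

5005
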